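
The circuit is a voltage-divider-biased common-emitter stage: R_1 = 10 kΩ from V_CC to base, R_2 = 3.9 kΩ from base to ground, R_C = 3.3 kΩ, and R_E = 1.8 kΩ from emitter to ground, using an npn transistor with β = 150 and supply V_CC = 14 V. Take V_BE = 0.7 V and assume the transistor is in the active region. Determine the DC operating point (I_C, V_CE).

I_C ≈ 1.8 mA, V_CE ≈ 5 V

Thevenize the base divider: V_Th = V_CC·R_2/(R_1+R_2) = 14×3.9/13.9 = 3.93 V, R_Th = R_1‖R_2 = 2.81 kΩ.
Base-emitter loop: V_Th = I_B·R_Th + V_BE + (β+1)I_B·R_E, so I_B = (3.93 − 0.7) / (2.81 + 151×1.8) = 0.0118 mA.
I_C = β·I_B = 150×0.0118 = 1.76 mA, and I_E = (β+1)I_B = 1.78 mA.
V_CE = V_CC − I_C·R_C − I_E·R_E = 14 − 1.76×3.3 − 1.78×1.8 = 4.99 V.
V_CE = 4.99 V > 0.2 V confirms active-region operation.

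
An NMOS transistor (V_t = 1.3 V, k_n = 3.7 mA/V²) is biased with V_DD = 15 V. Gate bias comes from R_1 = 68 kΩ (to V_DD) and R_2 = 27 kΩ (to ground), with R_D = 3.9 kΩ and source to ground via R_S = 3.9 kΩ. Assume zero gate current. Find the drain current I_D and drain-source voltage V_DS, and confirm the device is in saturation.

V_G = V_DD·R_2/(R_1+R_2) = 15×27/95 = 4.26 V.
Assume saturation: I_D = (k_n/2)(V_GS − V_t)² with V_GS = V_G − I_D·R_S = 4.26 − 3.9·I_D.
Substituting gives 28.1·I_D² − 43.8·I_D + 16.2 = 0, with roots I_D = 0.612 or 0.943 mA.
The root I_D = 0.943 mA gives V_GS = 0.586 V ≤ V_t, so take I_D = 0.612 mA.
Then V_GS = 1.88 V and V_DS = V_DD − I_D(R_D+R_S) = 15 − 0.612×7.8 = 10.2 V.
Saturation requires V_DS ≥ V_GS − V_t = 0.575 V; 10.2 ≥ 0.575 ✓.

I_D ≈ 0.61 mA, V_DS ≈ 10 V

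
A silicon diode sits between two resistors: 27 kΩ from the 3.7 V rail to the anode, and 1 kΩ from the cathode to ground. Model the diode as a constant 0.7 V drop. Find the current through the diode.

The two resistors are in series with the diode, so KVL gives 3.7 = I·27 + 0.7 + I·1.
I = (3.7 − 0.7) / (27 + 1) kΩ = 3 / 28 = 0.107 mA.

I ≈ 0.11 mA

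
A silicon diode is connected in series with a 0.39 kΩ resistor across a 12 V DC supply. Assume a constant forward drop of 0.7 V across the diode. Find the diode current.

I ≈ 29 mA

KVL around the loop: 12 = V_D + I·R = 0.7 + I × 0.39 kΩ.
So I = (12 − 0.7) / 0.39 kΩ = 11.3 / 0.39 = 29 mA.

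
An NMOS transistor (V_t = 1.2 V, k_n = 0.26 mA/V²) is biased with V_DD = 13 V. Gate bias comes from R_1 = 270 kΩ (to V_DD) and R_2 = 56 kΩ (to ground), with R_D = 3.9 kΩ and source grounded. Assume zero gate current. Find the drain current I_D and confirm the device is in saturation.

V_G = V_DD·R_2/(R_1+R_2) = 13×56/326 = 2.23 V. With the source grounded, V_GS = V_G = 2.23 V.
Assume saturation: I_D = (k_n/2)(V_GS − V_t)² = (0.26/2)×(2.23 − 1.2)² = 0.13×1.03² = 0.139 mA.
V_DS = V_DD − I_D·R_D = 13 − 0.139×3.9 = 12.5 V.
Saturation requires V_DS ≥ V_GS − V_t = 1.03 V; 12.5 ≥ 1.03 ✓.

I_D ≈ 0.14 mA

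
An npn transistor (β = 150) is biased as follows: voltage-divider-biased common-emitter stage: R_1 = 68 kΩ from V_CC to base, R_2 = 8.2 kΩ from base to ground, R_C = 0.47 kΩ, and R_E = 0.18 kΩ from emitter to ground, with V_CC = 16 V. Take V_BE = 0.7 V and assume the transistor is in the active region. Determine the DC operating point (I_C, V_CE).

Thevenize the base divider: V_Th = V_CC·R_2/(R_1+R_2) = 16×8.2/76.2 = 1.72 V, R_Th = R_1‖R_2 = 7.32 kΩ.
Base-emitter loop: V_Th = I_B·R_Th + V_BE + (β+1)I_B·R_E, so I_B = (1.72 − 0.7) / (7.32 + 151×0.18) = 0.0296 mA.
I_C = β·I_B = 150×0.0296 = 4.44 mA, and I_E = (β+1)I_B = 4.47 mA.
V_CE = V_CC − I_C·R_C − I_E·R_E = 16 − 4.44×0.47 − 4.47×0.18 = 13.1 V.
V_CE = 13.1 V > 0.2 V confirms active-region operation.

I_C ≈ 4.4 mA, V_CE ≈ 13 V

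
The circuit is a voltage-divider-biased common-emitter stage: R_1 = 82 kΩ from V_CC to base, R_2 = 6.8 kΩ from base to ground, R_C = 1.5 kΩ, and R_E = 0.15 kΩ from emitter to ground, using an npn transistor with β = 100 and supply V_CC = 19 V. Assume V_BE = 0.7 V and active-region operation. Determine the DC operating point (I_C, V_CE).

I_C ≈ 3.5 mA, V_CE ≈ 13 V

Thevenize the base divider: V_Th = V_CC·R_2/(R_1+R_2) = 19×6.8/88.8 = 1.45 V, R_Th = R_1‖R_2 = 6.28 kΩ.
Base-emitter loop: V_Th = I_B·R_Th + V_BE + (β+1)I_B·R_E, so I_B = (1.45 − 0.7) / (6.28 + 101×0.15) = 0.0352 mA.
I_C = β·I_B = 100×0.0352 = 3.52 mA, and I_E = (β+1)I_B = 3.56 mA.
V_CE = V_CC − I_C·R_C − I_E·R_E = 19 − 3.52×1.5 − 3.56×0.15 = 13.2 V.
V_CE = 13.2 V > 0.2 V confirms active-region operation.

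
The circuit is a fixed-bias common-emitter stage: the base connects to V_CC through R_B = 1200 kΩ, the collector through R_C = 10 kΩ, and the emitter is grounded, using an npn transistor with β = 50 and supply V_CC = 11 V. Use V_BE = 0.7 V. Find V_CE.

V_CE ≈ 6.7 V

Base loop: V_CC = I_B·R_B + V_BE, so I_B = (11 − 0.7)/1200 kΩ = 0.00858 mA.
In the active region I_C = β·I_B = 50 × 0.00858 = 0.429 mA.
Collector loop: V_CE = V_CC − I_C·R_C = 11 − 0.429×10 = 6.71 V.
Since V_CE = 6.71 V > V_CE(sat) ≈ 0.2 V, the transistor is in the active region as assumed.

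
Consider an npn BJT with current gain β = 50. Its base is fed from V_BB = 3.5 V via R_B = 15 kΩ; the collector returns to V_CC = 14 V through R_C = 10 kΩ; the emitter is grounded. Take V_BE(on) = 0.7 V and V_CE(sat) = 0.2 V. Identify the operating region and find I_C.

Assume active: I_B = (3.5 − 0.7)/15 = 0.187 mA, giving I_C = β·I_B = 9.33 mA.
But then V_CE = 14 − 9.33×10 = -79.3 V < V_CE(sat) = 0.2 V — impossible in the active region.
So the transistor is saturated. With V_CE = 0.2 V, I_C = (V_CC − 0.2)/R_C = 13.8/10 = 1.38 mA.
Check: β·I_B = 9.33 mA > I_C = 1.38 mA, confirming saturation.

saturation; I_C ≈ 1.4 mA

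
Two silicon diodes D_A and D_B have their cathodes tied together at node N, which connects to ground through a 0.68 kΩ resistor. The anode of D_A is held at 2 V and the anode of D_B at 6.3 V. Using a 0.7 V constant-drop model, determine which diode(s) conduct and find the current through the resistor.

Assume both conduct. Then node N would need to be at both 2−0.7 = 1.3 V and 6.3−0.7 = 5.6 V, which is impossible.
Assume only D_B conducts: V_N = 6.3 − 0.7 = 5.6 V, so I_R = 5.6/0.68 = 8.24 mA.
Check D_A: its anode-to-cathode voltage is 2 − 5.6 = -3.6 V < 0.7 V, so it is off. The assumption is consistent.

Only D_B conducts; I_R ≈ 8.2 mA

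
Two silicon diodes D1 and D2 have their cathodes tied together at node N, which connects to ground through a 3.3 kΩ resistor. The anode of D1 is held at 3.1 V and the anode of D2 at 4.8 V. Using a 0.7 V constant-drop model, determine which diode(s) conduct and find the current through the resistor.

Assume both conduct. Then node N would need to be at both 3.1−0.7 = 2.4 V and 4.8−0.7 = 4.1 V, which is impossible.
Assume only D2 conducts: V_N = 4.8 − 0.7 = 4.1 V, so I_R = 4.1/3.3 = 1.24 mA.
Check D1: its anode-to-cathode voltage is 3.1 − 4.1 = -1 V < 0.7 V, so it is off. The assumption is consistent.

Only D2 conducts; I_R ≈ 1.2 mA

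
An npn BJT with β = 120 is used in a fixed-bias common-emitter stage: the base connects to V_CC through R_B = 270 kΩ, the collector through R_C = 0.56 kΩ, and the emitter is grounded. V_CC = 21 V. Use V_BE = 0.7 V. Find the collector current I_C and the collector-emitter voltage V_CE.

I_C ≈ 9 mA, V_CE ≈ 16 V

Base loop: V_CC = I_B·R_B + V_BE, so I_B = (21 − 0.7)/270 kΩ = 0.0752 mA.
In the active region I_C = β·I_B = 120 × 0.0752 = 9.02 mA.
Collector loop: V_CE = V_CC − I_C·R_C = 21 − 9.02×0.56 = 15.9 V.
Since V_CE = 15.9 V > V_CE(sat) ≈ 0.2 V, the transistor is in the active region as assumed.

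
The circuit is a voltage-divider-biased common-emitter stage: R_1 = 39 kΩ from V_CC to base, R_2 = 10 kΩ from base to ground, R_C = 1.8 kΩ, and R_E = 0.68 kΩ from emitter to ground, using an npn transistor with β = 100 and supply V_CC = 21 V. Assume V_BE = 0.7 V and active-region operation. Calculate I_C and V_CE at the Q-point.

Thevenize the base divider: V_Th = V_CC·R_2/(R_1+R_2) = 21×10/49 = 4.29 V, R_Th = R_1‖R_2 = 7.96 kΩ.
Base-emitter loop: V_Th = I_B·R_Th + V_BE + (β+1)I_B·R_E, so I_B = (4.29 − 0.7) / (7.96 + 101×0.68) = 0.0468 mA.
I_C = β·I_B = 100×0.0468 = 4.68 mA, and I_E = (β+1)I_B = 4.73 mA.
V_CE = V_CC − I_C·R_C − I_E·R_E = 21 − 4.68×1.8 − 4.73×0.68 = 9.37 V.
V_CE = 9.37 V > 0.2 V confirms active-region operation.

I_C ≈ 4.7 mA, V_CE ≈ 9.4 V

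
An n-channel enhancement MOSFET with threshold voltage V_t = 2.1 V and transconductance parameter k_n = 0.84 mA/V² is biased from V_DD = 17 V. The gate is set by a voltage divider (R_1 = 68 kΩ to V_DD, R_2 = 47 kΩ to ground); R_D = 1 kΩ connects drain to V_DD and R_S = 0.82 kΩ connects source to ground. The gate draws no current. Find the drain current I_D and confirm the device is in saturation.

V_G = V_DD·R_2/(R_1+R_2) = 17×47/115 = 6.95 V.
Assume saturation: I_D = (k_n/2)(V_GS − V_t)² with V_GS = V_G − I_D·R_S = 6.95 − 0.82·I_D.
Substituting gives 0.282·I_D² − 4.34·I_D + 9.87 = 0, with roots I_D = 2.78 or 12.6 mA.
The root I_D = 12.6 mA gives V_GS = -3.37 V ≤ V_t, so take I_D = 2.78 mA.
Then V_GS = 4.67 V and V_DS = V_DD − I_D(R_D+R_S) = 17 − 2.78×1.82 = 11.9 V.
Saturation requires V_DS ≥ V_GS − V_t = 2.57 V; 11.9 ≥ 2.57 ✓.

I_D ≈ 2.8 mA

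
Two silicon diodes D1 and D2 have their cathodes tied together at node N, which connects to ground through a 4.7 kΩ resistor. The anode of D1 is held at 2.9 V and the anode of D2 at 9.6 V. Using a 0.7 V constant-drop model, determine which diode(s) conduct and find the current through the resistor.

Only D2 conducts; I_R ≈ 1.9 mA

Assume both conduct. Then node N would need to be at both 2.9−0.7 = 2.2 V and 9.6−0.7 = 8.9 V, which is impossible.
Assume only D2 conducts: V_N = 9.6 − 0.7 = 8.9 V, so I_R = 8.9/4.7 = 1.89 mA.
Check D1: its anode-to-cathode voltage is 2.9 − 8.9 = -6 V < 0.7 V, so it is off. The assumption is consistent.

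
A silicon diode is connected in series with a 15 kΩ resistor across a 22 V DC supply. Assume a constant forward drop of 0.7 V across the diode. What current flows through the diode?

I ≈ 1.4 mA

KVL around the loop: 22 = V_D + I·R = 0.7 + I × 15 kΩ.
So I = (22 − 0.7) / 15 kΩ = 21.3 / 15 = 1.42 mA.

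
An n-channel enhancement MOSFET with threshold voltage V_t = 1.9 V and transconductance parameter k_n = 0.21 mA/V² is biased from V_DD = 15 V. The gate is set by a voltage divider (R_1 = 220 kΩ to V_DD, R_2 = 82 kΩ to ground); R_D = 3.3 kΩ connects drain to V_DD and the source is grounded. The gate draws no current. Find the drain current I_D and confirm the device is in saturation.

V_G = V_DD·R_2/(R_1+R_2) = 15×82/302 = 4.07 V. With the source grounded, V_GS = V_G = 4.07 V.
Assume saturation: I_D = (k_n/2)(V_GS − V_t)² = (0.21/2)×(4.07 − 1.9)² = 0.105×2.17² = 0.496 mA.
V_DS = V_DD − I_D·R_D = 15 − 0.496×3.3 = 13.4 V.
Saturation requires V_DS ≥ V_GS − V_t = 2.17 V; 13.4 ≥ 2.17 ✓.

I_D ≈ 0.5 mA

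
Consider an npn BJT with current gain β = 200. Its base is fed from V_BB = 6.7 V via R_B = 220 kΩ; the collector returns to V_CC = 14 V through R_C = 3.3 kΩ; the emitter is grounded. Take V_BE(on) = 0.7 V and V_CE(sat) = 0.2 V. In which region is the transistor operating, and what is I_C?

Assume active: I_B = (6.7 − 0.7)/220 = 0.0273 mA, giving I_C = β·I_B = 5.45 mA.
But then V_CE = 14 − 5.45×3.3 = -4 V < V_CE(sat) = 0.2 V — impossible in the active region.
So the transistor is saturated. With V_CE = 0.2 V, I_C = (V_CC − 0.2)/R_C = 13.8/3.3 = 4.18 mA.
Check: β·I_B = 5.45 mA > I_C = 4.18 mA, confirming saturation.

saturation; I_C ≈ 4.2 mA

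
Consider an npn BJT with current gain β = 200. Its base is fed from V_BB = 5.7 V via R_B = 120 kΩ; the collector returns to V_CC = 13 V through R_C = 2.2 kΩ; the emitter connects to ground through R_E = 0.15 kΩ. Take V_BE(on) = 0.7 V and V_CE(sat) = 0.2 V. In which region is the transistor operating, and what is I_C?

Assume active: I_B = (5.7 − 0.7)/(120 + 201×0.15) = 0.0333 mA, I_C = β·I_B = 6.66 mA.
Then V_CE = 13 − 6.66×2.2 − 6.69×0.15 = -2.66 V < 0.2 V — the active assumption fails.
Re-solve with V_CE = 0.2 V. KCL at the emitter: V_E/R_E = (V_BB−0.7−V_E)/R_B + (V_CC−0.2−V_E)/R_C, giving V_E = 0.822 V.
I_C = (V_CC − 0.2 − V_E)/R_C = (12.8 − 0.822)/2.2 = 5.44 mA.
Check: I_B = (5 − 0.822)/120 = 0.0348 mA, and β·I_B = 6.96 mA > I_C, confirming saturation.

saturation; I_C ≈ 5.4 mA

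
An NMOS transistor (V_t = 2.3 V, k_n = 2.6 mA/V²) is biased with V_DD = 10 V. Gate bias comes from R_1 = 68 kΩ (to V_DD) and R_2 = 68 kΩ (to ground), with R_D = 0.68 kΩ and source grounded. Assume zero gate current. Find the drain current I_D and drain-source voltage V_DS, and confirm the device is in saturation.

V_G = V_DD·R_2/(R_1+R_2) = 10×68/136 = 5 V. With the source grounded, V_GS = V_G = 5 V.
Assume saturation: I_D = (k_n/2)(V_GS − V_t)² = (2.6/2)×(5 − 2.3)² = 1.3×2.7² = 9.48 mA.
V_DS = V_DD − I_D·R_D = 10 − 9.48×0.68 = 3.56 V.
Saturation requires V_DS ≥ V_GS − V_t = 2.7 V; 3.56 ≥ 2.7 ✓.

I_D ≈ 9.5 mA, V_DS ≈ 3.6 V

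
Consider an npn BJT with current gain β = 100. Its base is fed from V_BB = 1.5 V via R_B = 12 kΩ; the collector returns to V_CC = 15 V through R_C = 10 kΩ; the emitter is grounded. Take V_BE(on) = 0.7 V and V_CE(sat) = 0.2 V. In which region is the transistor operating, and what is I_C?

Assume active: I_B = (1.5 − 0.7)/12 = 0.0667 mA, giving I_C = β·I_B = 6.67 mA.
But then V_CE = 15 − 6.67×10 = -51.7 V < V_CE(sat) = 0.2 V — impossible in the active region.
So the transistor is saturated. With V_CE = 0.2 V, I_C = (V_CC − 0.2)/R_C = 14.8/10 = 1.48 mA.
Check: β·I_B = 6.67 mA > I_C = 1.48 mA, confirming saturation.

saturation; I_C ≈ 1.5 mA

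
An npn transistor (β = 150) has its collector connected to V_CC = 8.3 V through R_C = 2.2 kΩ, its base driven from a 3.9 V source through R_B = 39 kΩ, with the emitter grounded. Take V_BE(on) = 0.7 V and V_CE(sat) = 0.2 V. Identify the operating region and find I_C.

saturation; I_C ≈ 3.7 mA

Assume active: I_B = (3.9 − 0.7)/39 = 0.0821 mA, giving I_C = β·I_B = 12.3 mA.
But then V_CE = 8.3 − 12.3×2.2 = -18.8 V < V_CE(sat) = 0.2 V — impossible in the active region.
So the transistor is saturated. With V_CE = 0.2 V, I_C = (V_CC − 0.2)/R_C = 8.1/2.2 = 3.68 mA.
Check: β·I_B = 12.3 mA > I_C = 3.68 mA, confirming saturation.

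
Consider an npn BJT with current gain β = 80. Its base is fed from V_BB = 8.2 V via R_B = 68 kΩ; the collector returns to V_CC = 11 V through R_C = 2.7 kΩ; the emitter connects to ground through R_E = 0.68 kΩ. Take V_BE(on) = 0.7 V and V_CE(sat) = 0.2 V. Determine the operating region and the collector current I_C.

saturation; I_C ≈ 3.2 mA

Assume active: I_B = (8.2 − 0.7)/(68 + 81×0.68) = 0.0609 mA, I_C = β·I_B = 4.87 mA.
Then V_CE = 11 − 4.87×2.7 − 4.94×0.68 = -5.52 V < 0.2 V — the active assumption fails.
Re-solve with V_CE = 0.2 V. KCL at the emitter: V_E/R_E = (V_BB−0.7−V_E)/R_B + (V_CC−0.2−V_E)/R_C, giving V_E = 2.21 V.
I_C = (V_CC − 0.2 − V_E)/R_C = (10.8 − 2.21)/2.7 = 3.18 mA.
Check: I_B = (7.5 − 2.21)/68 = 0.0777 mA, and β·I_B = 6.22 mA > I_C, confirming saturation.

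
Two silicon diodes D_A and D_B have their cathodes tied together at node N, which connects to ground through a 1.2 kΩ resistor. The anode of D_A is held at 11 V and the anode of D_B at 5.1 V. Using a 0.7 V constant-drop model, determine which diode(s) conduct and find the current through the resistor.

Only D_A conducts; I_R ≈ 8.6 mA

Assume both conduct. Then node N would need to be at both 11−0.7 = 10.3 V and 5.1−0.7 = 4.4 V, which is impossible.
Assume only D_A conducts: V_N = 11 − 0.7 = 10.3 V, so I_R = 10.3/1.2 = 8.58 mA.
Check D_B: its anode-to-cathode voltage is 5.1 − 10.3 = -5.2 V < 0.7 V, so it is off. The assumption is consistent.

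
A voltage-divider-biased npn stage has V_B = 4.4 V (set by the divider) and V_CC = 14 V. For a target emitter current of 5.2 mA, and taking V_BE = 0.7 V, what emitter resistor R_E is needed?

R_E ≈ 0.71 kΩ

V_E = V_B − V_BE = 4.4 − 0.7 = 3.7 V.
R_E = V_E / I_E = 3.7 / 5.2 = 0.712 kΩ.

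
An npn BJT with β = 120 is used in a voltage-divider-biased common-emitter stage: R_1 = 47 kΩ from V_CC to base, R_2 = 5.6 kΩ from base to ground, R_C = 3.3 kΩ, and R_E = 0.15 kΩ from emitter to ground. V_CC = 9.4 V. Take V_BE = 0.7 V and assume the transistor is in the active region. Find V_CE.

Thevenize the base divider: V_Th = V_CC·R_2/(R_1+R_2) = 9.4×5.6/52.6 = 1 V, R_Th = R_1‖R_2 = 5 kΩ.
Base-emitter loop: V_Th = I_B·R_Th + V_BE + (β+1)I_B·R_E, so I_B = (1 − 0.7) / (5 + 121×0.15) = 0.013 mA.
I_C = β·I_B = 120×0.013 = 1.56 mA, and I_E = (β+1)I_B = 1.57 mA.
V_CE = V_CC − I_C·R_C − I_E·R_E = 9.4 − 1.56×3.3 − 1.57×0.15 = 4.02 V.
V_CE = 4.02 V > 0.2 V confirms active-region operation.

V_CE ≈ 4 V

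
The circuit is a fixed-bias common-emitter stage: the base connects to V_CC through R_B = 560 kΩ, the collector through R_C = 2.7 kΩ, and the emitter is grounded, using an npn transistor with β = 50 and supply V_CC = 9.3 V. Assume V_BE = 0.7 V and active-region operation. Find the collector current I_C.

I_C ≈ 0.77 mA

Base loop: V_CC = I_B·R_B + V_BE, so I_B = (9.3 − 0.7)/560 kΩ = 0.0154 mA.
In the active region I_C = β·I_B = 50 × 0.0154 = 0.768 mA.
Collector loop: V_CE = V_CC − I_C·R_C = 9.3 − 0.768×2.7 = 7.23 V.
Since V_CE = 7.23 V > V_CE(sat) ≈ 0.2 V, the transistor is in the active region as assumed.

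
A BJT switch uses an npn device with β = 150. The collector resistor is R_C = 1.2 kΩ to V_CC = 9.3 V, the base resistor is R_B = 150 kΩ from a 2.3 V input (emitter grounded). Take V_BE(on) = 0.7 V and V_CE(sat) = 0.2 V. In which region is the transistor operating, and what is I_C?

active; I_C ≈ 1.6 mA

Assume active. Base-emitter loop: I_B = (V_BB − V_BE)/R_B = (2.3 − 0.7)/150 = 0.0107 mA.
I_C = β·I_B = 150×0.0107 = 1.6 mA.
V_CE = V_CC − I_C·R_C = 9.3 − 1.6×1.2 = 7.38 V > V_CE(sat), so the active-region assumption holds.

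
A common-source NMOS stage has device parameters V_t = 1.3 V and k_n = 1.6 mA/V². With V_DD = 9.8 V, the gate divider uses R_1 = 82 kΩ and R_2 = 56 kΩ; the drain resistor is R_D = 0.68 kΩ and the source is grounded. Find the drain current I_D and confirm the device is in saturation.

V_G = V_DD·R_2/(R_1+R_2) = 9.8×56/138 = 3.98 V. With the source grounded, V_GS = V_G = 3.98 V.
Assume saturation: I_D = (k_n/2)(V_GS − V_t)² = (1.6/2)×(3.98 − 1.3)² = 0.8×2.68² = 5.73 mA.
V_DS = V_DD − I_D·R_D = 9.8 − 5.73×0.68 = 5.9 V.
Saturation requires V_DS ≥ V_GS − V_t = 2.68 V; 5.9 ≥ 2.68 ✓.

I_D ≈ 5.7 mA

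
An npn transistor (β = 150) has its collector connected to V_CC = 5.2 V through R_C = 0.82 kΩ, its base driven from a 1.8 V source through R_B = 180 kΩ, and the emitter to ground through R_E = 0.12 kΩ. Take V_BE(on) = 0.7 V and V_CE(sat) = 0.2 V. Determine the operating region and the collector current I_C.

active; I_C ≈ 0.83 mA

Assume active. Base-emitter loop: I_B = (V_BB − V_BE)/(R_B + (β+1)R_E) = (1.8 − 0.7)/(180 + 151×0.12) = 0.00555 mA.
I_C = β·I_B = 150×0.00555 = 0.833 mA.
V_CE = V_CC − I_C·R_C − I_E·R_E = 5.2 − 0.833×0.82 − 0.838×0.12 = 4.42 V > V_CE(sat), so the active-region assumption holds.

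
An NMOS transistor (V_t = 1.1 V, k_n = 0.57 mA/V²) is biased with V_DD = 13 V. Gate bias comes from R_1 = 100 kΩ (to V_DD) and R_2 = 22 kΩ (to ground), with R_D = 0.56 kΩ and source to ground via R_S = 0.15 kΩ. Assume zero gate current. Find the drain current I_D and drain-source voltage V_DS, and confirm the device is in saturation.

I_D ≈ 0.4 mA, V_DS ≈ 13 V

V_G = V_DD·R_2/(R_1+R_2) = 13×22/122 = 2.34 V.
Assume saturation: I_D = (k_n/2)(V_GS − V_t)² with V_GS = V_G − I_D·R_S = 2.34 − 0.15·I_D.
Substituting gives 0.00641·I_D² − 1.11·I_D + 0.441 = 0, with roots I_D = 0.4 or 172 mA.
The root I_D = 172 mA gives V_GS = -23.5 V ≤ V_t, so take I_D = 0.4 mA.
Then V_GS = 2.28 V and V_DS = V_DD − I_D(R_D+R_S) = 13 − 0.4×0.71 = 12.7 V.
Saturation requires V_DS ≥ V_GS − V_t = 1.18 V; 12.7 ≥ 1.18 ✓.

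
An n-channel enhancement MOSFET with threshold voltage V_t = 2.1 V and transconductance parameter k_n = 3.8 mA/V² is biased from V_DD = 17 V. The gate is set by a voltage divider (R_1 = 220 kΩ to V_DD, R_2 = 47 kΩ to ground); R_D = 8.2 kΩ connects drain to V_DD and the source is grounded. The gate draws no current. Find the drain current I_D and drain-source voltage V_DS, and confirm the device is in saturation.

I_D ≈ 1.5 mA, V_DS ≈ 4.6 V

V_G = V_DD·R_2/(R_1+R_2) = 17×47/267 = 2.99 V. With the source grounded, V_GS = V_G = 2.99 V.
Assume saturation: I_D = (k_n/2)(V_GS − V_t)² = (3.8/2)×(2.99 − 2.1)² = 1.9×0.893² = 1.51 mA.
V_DS = V_DD − I_D·R_D = 17 − 1.51×8.2 = 4.59 V.
Saturation requires V_DS ≥ V_GS − V_t = 0.893 V; 4.59 ≥ 0.893 ✓.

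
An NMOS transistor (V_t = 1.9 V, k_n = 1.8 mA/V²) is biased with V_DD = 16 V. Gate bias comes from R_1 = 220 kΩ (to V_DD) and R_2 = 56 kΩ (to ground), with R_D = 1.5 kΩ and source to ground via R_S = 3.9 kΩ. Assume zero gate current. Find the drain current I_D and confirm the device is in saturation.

V_G = V_DD·R_2/(R_1+R_2) = 16×56/276 = 3.25 V.
Assume saturation: I_D = (k_n/2)(V_GS − V_t)² with V_GS = V_G − I_D·R_S = 3.25 − 3.9·I_D.
Substituting gives 13.7·I_D² − 10.5·I_D + 1.63 = 0, with roots I_D = 0.219 or 0.545 mA.
The root I_D = 0.545 mA gives V_GS = 1.12 V ≤ V_t, so take I_D = 0.219 mA.
Then V_GS = 2.39 V and V_DS = V_DD − I_D(R_D+R_S) = 16 − 0.219×5.4 = 14.8 V.
Saturation requires V_DS ≥ V_GS − V_t = 0.493 V; 14.8 ≥ 0.493 ✓.

I_D ≈ 0.22 mA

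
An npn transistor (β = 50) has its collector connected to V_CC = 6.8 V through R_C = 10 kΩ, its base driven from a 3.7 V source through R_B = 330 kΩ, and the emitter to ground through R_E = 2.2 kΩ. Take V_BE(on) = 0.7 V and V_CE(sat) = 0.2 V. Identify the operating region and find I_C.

active; I_C ≈ 0.34 mA

Assume active. Base-emitter loop: I_B = (V_BB − V_BE)/(R_B + (β+1)R_E) = (3.7 − 0.7)/(330 + 51×2.2) = 0.00678 mA.
I_C = β·I_B = 50×0.00678 = 0.339 mA.
V_CE = V_CC − I_C·R_C − I_E·R_E = 6.8 − 0.339×10 − 0.346×2.2 = 2.65 V > V_CE(sat), so the active-region assumption holds.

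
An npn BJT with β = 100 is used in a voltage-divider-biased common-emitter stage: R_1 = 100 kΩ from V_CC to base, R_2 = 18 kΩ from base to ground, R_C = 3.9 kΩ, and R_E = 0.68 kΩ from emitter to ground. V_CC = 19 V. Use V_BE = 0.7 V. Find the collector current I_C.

Thevenize the base divider: V_Th = V_CC·R_2/(R_1+R_2) = 19×18/118 = 2.9 V, R_Th = R_1‖R_2 = 15.3 kΩ.
Base-emitter loop: V_Th = I_B·R_Th + V_BE + (β+1)I_B·R_E, so I_B = (2.9 − 0.7) / (15.3 + 101×0.68) = 0.0262 mA.
I_C = β·I_B = 100×0.0262 = 2.62 mA, and I_E = (β+1)I_B = 2.65 mA.
V_CE = V_CC − I_C·R_C − I_E·R_E = 19 − 2.62×3.9 − 2.65×0.68 = 6.99 V.
V_CE = 6.99 V > 0.2 V confirms active-region operation.

I_C ≈ 2.6 mA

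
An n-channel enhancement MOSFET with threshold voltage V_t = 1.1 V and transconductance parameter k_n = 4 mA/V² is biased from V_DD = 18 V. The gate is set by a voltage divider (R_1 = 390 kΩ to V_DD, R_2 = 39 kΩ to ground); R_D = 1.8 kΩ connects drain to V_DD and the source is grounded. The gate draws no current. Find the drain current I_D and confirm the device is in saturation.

V_G = V_DD·R_2/(R_1+R_2) = 18×39/429 = 1.64 V. With the source grounded, V_GS = V_G = 1.64 V.
Assume saturation: I_D = (k_n/2)(V_GS − V_t)² = (4/2)×(1.64 − 1.1)² = 2×0.536² = 0.575 mA.
V_DS = V_DD − I_D·R_D = 18 − 0.575×1.8 = 17 V.
Saturation requires V_DS ≥ V_GS − V_t = 0.536 V; 17 ≥ 0.536 ✓.

I_D ≈ 0.58 mA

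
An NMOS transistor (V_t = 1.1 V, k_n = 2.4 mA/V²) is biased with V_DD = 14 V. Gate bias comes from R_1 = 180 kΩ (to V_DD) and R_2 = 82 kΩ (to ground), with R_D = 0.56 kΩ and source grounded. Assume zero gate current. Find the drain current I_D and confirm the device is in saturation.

V_G = V_DD·R_2/(R_1+R_2) = 14×82/262 = 4.38 V. With the source grounded, V_GS = V_G = 4.38 V.
Assume saturation: I_D = (k_n/2)(V_GS − V_t)² = (2.4/2)×(4.38 − 1.1)² = 1.2×3.28² = 12.9 mA.
V_DS = V_DD − I_D·R_D = 14 − 12.9×0.56 = 6.76 V.
Saturation requires V_DS ≥ V_GS − V_t = 3.28 V; 6.76 ≥ 3.28 ✓.

I_D ≈ 13 mA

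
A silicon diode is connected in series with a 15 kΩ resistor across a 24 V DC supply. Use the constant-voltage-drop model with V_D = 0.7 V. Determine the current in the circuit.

KVL around the loop: 24 = V_D + I·R = 0.7 + I × 15 kΩ.
So I = (24 − 0.7) / 15 kΩ = 23.3 / 15 = 1.55 mA.

I ≈ 1.6 mA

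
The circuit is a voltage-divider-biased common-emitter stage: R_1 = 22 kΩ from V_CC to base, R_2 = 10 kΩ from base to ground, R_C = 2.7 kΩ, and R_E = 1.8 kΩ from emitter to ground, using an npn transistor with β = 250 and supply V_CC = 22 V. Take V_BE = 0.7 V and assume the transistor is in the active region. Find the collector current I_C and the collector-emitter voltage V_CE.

Thevenize the base divider: V_Th = V_CC·R_2/(R_1+R_2) = 22×10/32 = 6.88 V, R_Th = R_1‖R_2 = 6.88 kΩ.
Base-emitter loop: V_Th = I_B·R_Th + V_BE + (β+1)I_B·R_E, so I_B = (6.88 − 0.7) / (6.88 + 251×1.8) = 0.0135 mA.
I_C = β·I_B = 250×0.0135 = 3.37 mA, and I_E = (β+1)I_B = 3.38 mA.
V_CE = V_CC − I_C·R_C − I_E·R_E = 22 − 3.37×2.7 − 3.38×1.8 = 6.83 V.
V_CE = 6.83 V > 0.2 V confirms active-region operation.

I_C ≈ 3.4 mA, V_CE ≈ 6.8 V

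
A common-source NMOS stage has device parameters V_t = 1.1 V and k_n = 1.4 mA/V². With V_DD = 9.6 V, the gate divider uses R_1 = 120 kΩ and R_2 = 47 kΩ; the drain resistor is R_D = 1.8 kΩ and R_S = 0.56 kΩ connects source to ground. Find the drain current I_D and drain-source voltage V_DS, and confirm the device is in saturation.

V_G = V_DD·R_2/(R_1+R_2) = 9.6×47/167 = 2.7 V.
Assume saturation: I_D = (k_n/2)(V_GS − V_t)² with V_GS = V_G − I_D·R_S = 2.7 − 0.56·I_D.
Substituting gives 0.22·I_D² − 2.26·I_D + 1.8 = 0, with roots I_D = 0.87 or 9.41 mA.
The root I_D = 9.41 mA gives V_GS = -2.57 V ≤ V_t, so take I_D = 0.87 mA.
Then V_GS = 2.21 V and V_DS = V_DD − I_D(R_D+R_S) = 9.6 − 0.87×2.36 = 7.55 V.
Saturation requires V_DS ≥ V_GS − V_t = 1.11 V; 7.55 ≥ 1.11 ✓.

I_D ≈ 0.87 mA, V_DS ≈ 7.5 V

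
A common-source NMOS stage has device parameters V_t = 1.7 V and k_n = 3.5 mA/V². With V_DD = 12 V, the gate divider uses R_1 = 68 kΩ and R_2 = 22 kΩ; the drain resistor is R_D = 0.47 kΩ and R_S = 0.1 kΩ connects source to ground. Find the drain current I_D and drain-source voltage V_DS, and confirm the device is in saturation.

I_D ≈ 1.9 mA, V_DS ≈ 11 V

V_G = V_DD·R_2/(R_1+R_2) = 12×22/90 = 2.93 V.
Assume saturation: I_D = (k_n/2)(V_GS − V_t)² with V_GS = V_G − I_D·R_S = 2.93 − 0.1·I_D.
Substituting gives 0.0175·I_D² − 1.43·I_D + 2.66 = 0, with roots I_D = 1.9 or 79.9 mA.
The root I_D = 79.9 mA gives V_GS = -5.06 V ≤ V_t, so take I_D = 1.9 mA.
Then V_GS = 2.74 V and V_DS = V_DD − I_D(R_D+R_S) = 12 − 1.9×0.57 = 10.9 V.
Saturation requires V_DS ≥ V_GS − V_t = 1.04 V; 10.9 ≥ 1.04 ✓.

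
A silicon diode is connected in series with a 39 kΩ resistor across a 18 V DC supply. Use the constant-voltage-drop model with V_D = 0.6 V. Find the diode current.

KVL around the loop: 18 = V_D + I·R = 0.6 + I × 39 kΩ.
So I = (18 − 0.6) / 39 kΩ = 17.4 / 39 = 0.446 mA.

I ≈ 0.45 mA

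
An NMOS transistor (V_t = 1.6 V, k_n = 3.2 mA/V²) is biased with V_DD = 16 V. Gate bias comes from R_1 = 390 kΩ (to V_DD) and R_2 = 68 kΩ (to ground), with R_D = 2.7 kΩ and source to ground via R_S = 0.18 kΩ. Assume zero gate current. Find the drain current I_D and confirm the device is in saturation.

V_G = V_DD·R_2/(R_1+R_2) = 16×68/458 = 2.38 V.
Assume saturation: I_D = (k_n/2)(V_GS − V_t)² with V_GS = V_G − I_D·R_S = 2.38 − 0.18·I_D.
Substituting gives 0.0518·I_D² − 1.45·I_D + 0.962 = 0, with roots I_D = 0.682 or 27.2 mA.
The root I_D = 27.2 mA gives V_GS = -2.53 V ≤ V_t, so take I_D = 0.682 mA.
Then V_GS = 2.25 V and V_DS = V_DD − I_D(R_D+R_S) = 16 − 0.682×2.88 = 14 V.
Saturation requires V_DS ≥ V_GS − V_t = 0.653 V; 14 ≥ 0.653 ✓.

I_D ≈ 0.68 mA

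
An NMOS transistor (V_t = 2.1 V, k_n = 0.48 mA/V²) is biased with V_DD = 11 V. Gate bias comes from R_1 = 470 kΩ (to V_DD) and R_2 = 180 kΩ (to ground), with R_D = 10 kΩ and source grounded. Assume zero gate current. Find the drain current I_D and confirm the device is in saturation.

I_D ≈ 0.21 mA

V_G = V_DD·R_2/(R_1+R_2) = 11×180/650 = 3.05 V. With the source grounded, V_GS = V_G = 3.05 V.
Assume saturation: I_D = (k_n/2)(V_GS − V_t)² = (0.48/2)×(3.05 − 2.1)² = 0.24×0.946² = 0.215 mA.
V_DS = V_DD − I_D·R_D = 11 − 0.215×10 = 8.85 V.
Saturation requires V_DS ≥ V_GS − V_t = 0.946 V; 8.85 ≥ 0.946 ✓.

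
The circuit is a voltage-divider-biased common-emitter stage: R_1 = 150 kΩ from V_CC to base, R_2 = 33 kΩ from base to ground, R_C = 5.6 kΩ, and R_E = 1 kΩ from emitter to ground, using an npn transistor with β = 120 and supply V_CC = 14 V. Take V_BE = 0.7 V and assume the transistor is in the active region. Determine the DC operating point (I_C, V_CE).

I_C ≈ 1.5 mA, V_CE ≈ 4.2 V

Thevenize the base divider: V_Th = V_CC·R_2/(R_1+R_2) = 14×33/183 = 2.52 V, R_Th = R_1‖R_2 = 27 kΩ.
Base-emitter loop: V_Th = I_B·R_Th + V_BE + (β+1)I_B·R_E, so I_B = (2.52 − 0.7) / (27 + 121×1) = 0.0123 mA.
I_C = β·I_B = 120×0.0123 = 1.48 mA, and I_E = (β+1)I_B = 1.49 mA.
V_CE = V_CC − I_C·R_C − I_E·R_E = 14 − 1.48×5.6 − 1.49×1 = 4.23 V.
V_CE = 4.23 V > 0.2 V confirms active-region operation.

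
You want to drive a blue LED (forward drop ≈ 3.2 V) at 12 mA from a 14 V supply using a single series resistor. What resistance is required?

The resistor drops V_S − V_D = 14 − 3.2 = 10.8 V at 12 mA.
R = 10.8 V / 12 mA = 0.9 kΩ.

R ≈ 0.9 kΩ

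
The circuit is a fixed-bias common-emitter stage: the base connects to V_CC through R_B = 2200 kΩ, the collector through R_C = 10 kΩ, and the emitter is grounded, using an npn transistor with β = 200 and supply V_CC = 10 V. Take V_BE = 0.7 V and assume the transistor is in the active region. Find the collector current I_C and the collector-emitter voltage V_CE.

I_C ≈ 0.85 mA, V_CE ≈ 1.5 V

Base loop: V_CC = I_B·R_B + V_BE, so I_B = (10 − 0.7)/2200 kΩ = 0.00423 mA.
In the active region I_C = β·I_B = 200 × 0.00423 = 0.845 mA.
Collector loop: V_CE = V_CC − I_C·R_C = 10 − 0.845×10 = 1.55 V.
Since V_CE = 1.55 V > V_CE(sat) ≈ 0.2 V, the transistor is in the active region as assumed.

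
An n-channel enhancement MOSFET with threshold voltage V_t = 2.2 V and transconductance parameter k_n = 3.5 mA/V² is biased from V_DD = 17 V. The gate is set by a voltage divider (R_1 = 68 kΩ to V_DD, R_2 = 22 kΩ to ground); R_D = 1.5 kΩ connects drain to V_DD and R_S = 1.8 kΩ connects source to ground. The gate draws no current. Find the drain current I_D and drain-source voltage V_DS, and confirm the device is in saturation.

V_G = V_DD·R_2/(R_1+R_2) = 17×22/90 = 4.16 V.
Assume saturation: I_D = (k_n/2)(V_GS − V_t)² with V_GS = V_G − I_D·R_S = 4.16 − 1.8·I_D.
Substituting gives 5.67·I_D² − 13.3·I_D + 6.69 = 0, with roots I_D = 0.728 or 1.62 mA.
The root I_D = 1.62 mA gives V_GS = 1.24 V ≤ V_t, so take I_D = 0.728 mA.
Then V_GS = 2.85 V and V_DS = V_DD − I_D(R_D+R_S) = 17 − 0.728×3.3 = 14.6 V.
Saturation requires V_DS ≥ V_GS − V_t = 0.645 V; 14.6 ≥ 0.645 ✓.

I_D ≈ 0.73 mA, V_DS ≈ 15 V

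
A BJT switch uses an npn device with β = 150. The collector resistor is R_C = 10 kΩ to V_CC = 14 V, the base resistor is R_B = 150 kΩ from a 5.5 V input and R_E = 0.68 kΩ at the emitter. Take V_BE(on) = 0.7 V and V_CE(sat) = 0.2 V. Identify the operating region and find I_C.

saturation; I_C ≈ 1.3 mA

Assume active: I_B = (5.5 − 0.7)/(150 + 151×0.68) = 0.019 mA, I_C = β·I_B = 2.85 mA.
Then V_CE = 14 − 2.85×10 − 2.87×0.68 = -16.4 V < 0.2 V — the active assumption fails.
Re-solve with V_CE = 0.2 V. KCL at the emitter: V_E/R_E = (V_BB−0.7−V_E)/R_B + (V_CC−0.2−V_E)/R_C, giving V_E = 0.895 V.
I_C = (V_CC − 0.2 − V_E)/R_C = (13.8 − 0.895)/10 = 1.29 mA.
Check: I_B = (4.8 − 0.895)/150 = 0.026 mA, and β·I_B = 3.9 mA > I_C, confirming saturation.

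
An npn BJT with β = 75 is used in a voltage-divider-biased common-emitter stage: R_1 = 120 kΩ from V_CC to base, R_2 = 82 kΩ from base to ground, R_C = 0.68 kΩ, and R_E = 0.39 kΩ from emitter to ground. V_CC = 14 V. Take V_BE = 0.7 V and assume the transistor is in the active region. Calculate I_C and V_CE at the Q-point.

I_C ≈ 4.8 mA, V_CE ≈ 8.9 V

Thevenize the base divider: V_Th = V_CC·R_2/(R_1+R_2) = 14×82/202 = 5.68 V, R_Th = R_1‖R_2 = 48.7 kΩ.
Base-emitter loop: V_Th = I_B·R_Th + V_BE + (β+1)I_B·R_E, so I_B = (5.68 − 0.7) / (48.7 + 76×0.39) = 0.0636 mA.
I_C = β·I_B = 75×0.0636 = 4.77 mA, and I_E = (β+1)I_B = 4.83 mA.
V_CE = V_CC − I_C·R_C − I_E·R_E = 14 − 4.77×0.68 − 4.83×0.39 = 8.87 V.
V_CE = 8.87 V > 0.2 V confirms active-region operation.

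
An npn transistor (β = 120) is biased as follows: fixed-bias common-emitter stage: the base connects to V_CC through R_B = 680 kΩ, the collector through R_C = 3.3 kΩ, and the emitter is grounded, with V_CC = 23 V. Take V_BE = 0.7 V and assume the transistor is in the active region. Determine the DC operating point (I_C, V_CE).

I_C ≈ 3.9 mA, V_CE ≈ 10 V

Base loop: V_CC = I_B·R_B + V_BE, so I_B = (23 − 0.7)/680 kΩ = 0.0328 mA.
In the active region I_C = β·I_B = 120 × 0.0328 = 3.94 mA.
Collector loop: V_CE = V_CC − I_C·R_C = 23 − 3.94×3.3 = 10 V.
Since V_CE = 10 V > V_CE(sat) ≈ 0.2 V, the transistor is in the active region as assumed.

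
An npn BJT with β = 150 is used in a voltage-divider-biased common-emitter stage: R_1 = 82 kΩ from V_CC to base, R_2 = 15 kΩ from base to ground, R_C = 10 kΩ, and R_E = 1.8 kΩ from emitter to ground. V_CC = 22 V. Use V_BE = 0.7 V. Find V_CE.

Thevenize the base divider: V_Th = V_CC·R_2/(R_1+R_2) = 22×15/97 = 3.4 V, R_Th = R_1‖R_2 = 12.7 kΩ.
Base-emitter loop: V_Th = I_B·R_Th + V_BE + (β+1)I_B·R_E, so I_B = (3.4 − 0.7) / (12.7 + 151×1.8) = 0.0095 mA.
I_C = β·I_B = 150×0.0095 = 1.42 mA, and I_E = (β+1)I_B = 1.43 mA.
V_CE = V_CC − I_C·R_C − I_E·R_E = 22 − 1.42×10 − 1.43×1.8 = 5.17 V.
V_CE = 5.17 V > 0.2 V confirms active-region operation.

V_CE ≈ 5.2 V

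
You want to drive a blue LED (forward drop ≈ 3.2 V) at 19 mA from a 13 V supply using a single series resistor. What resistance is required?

The resistor drops V_S − V_D = 13 − 3.2 = 9.8 V at 19 mA.
R = 9.8 V / 19 mA = 0.516 kΩ.

R ≈ 0.52 kΩ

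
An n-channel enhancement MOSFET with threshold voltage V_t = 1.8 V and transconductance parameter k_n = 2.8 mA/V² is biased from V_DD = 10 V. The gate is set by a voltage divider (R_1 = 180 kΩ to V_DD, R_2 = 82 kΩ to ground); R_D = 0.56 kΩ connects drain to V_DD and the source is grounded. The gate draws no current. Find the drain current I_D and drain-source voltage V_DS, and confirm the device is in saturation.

I_D ≈ 2.5 mA, V_DS ≈ 8.6 V

V_G = V_DD·R_2/(R_1+R_2) = 10×82/262 = 3.13 V. With the source grounded, V_GS = V_G = 3.13 V.
Assume saturation: I_D = (k_n/2)(V_GS − V_t)² = (2.8/2)×(3.13 − 1.8)² = 1.4×1.33² = 2.48 mA.
V_DS = V_DD − I_D·R_D = 10 − 2.48×0.56 = 8.61 V.
Saturation requires V_DS ≥ V_GS − V_t = 1.33 V; 8.61 ≥ 1.33 ✓.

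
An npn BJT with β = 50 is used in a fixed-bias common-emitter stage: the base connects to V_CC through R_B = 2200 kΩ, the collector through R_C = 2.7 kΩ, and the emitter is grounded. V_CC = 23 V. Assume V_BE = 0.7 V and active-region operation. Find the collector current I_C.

Base loop: V_CC = I_B·R_B + V_BE, so I_B = (23 − 0.7)/2200 kΩ = 0.0101 mA.
In the active region I_C = β·I_B = 50 × 0.0101 = 0.507 mA.
Collector loop: V_CE = V_CC − I_C·R_C = 23 − 0.507×2.7 = 21.6 V.
Since V_CE = 21.6 V > V_CE(sat) ≈ 0.2 V, the transistor is in the active region as assumed.

I_C ≈ 0.51 mA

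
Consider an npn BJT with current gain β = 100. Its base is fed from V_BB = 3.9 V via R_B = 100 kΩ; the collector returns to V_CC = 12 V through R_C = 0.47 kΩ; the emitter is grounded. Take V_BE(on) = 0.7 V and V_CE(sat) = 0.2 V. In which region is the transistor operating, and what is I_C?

active; I_C ≈ 3.2 mA

Assume active. Base-emitter loop: I_B = (V_BB − V_BE)/R_B = (3.9 − 0.7)/100 = 0.032 mA.
I_C = β·I_B = 100×0.032 = 3.2 mA.
V_CE = V_CC − I_C·R_C = 12 − 3.2×0.47 = 10.5 V > V_CE(sat), so the active-region assumption holds.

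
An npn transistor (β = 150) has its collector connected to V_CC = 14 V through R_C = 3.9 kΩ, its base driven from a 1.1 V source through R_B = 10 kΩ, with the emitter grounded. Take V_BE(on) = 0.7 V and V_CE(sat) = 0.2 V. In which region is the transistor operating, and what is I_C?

Assume active: I_B = (1.1 − 0.7)/10 = 0.04 mA, giving I_C = β·I_B = 6 mA.
But then V_CE = 14 − 6×3.9 = -9.4 V < V_CE(sat) = 0.2 V — impossible in the active region.
So the transistor is saturated. With V_CE = 0.2 V, I_C = (V_CC − 0.2)/R_C = 13.8/3.9 = 3.54 mA.
Check: β·I_B = 6 mA > I_C = 3.54 mA, confirming saturation.

saturation; I_C ≈ 3.5 mA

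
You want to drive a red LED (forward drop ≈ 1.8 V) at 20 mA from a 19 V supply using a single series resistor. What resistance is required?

R ≈ 0.86 kΩ

The resistor drops V_S − V_D = 19 − 1.8 = 17.2 V at 20 mA.
R = 17.2 V / 20 mA = 0.86 kΩ.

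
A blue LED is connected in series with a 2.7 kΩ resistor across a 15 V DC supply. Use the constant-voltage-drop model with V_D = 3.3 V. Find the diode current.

I ≈ 4.3 mA

KVL around the loop: 15 = V_D + I·R = 3.3 + I × 2.7 kΩ.
So I = (15 − 3.3) / 2.7 kΩ = 11.7 / 2.7 = 4.33 mA.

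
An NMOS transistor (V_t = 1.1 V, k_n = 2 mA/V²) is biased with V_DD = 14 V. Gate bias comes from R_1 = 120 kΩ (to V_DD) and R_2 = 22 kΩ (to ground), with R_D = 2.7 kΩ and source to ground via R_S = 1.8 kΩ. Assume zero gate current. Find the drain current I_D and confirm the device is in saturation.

I_D ≈ 0.29 mA

V_G = V_DD·R_2/(R_1+R_2) = 14×22/142 = 2.17 V.
Assume saturation: I_D = (k_n/2)(V_GS − V_t)² with V_GS = V_G − I_D·R_S = 2.17 − 1.8·I_D.
Substituting gives 3.24·I_D² − 4.85·I_D + 1.14 = 0, with roots I_D = 0.293 or 1.2 mA.
The root I_D = 1.2 mA gives V_GS = 0.00304 V ≤ V_t, so take I_D = 0.293 mA.
Then V_GS = 1.64 V and V_DS = V_DD − I_D(R_D+R_S) = 14 − 0.293×4.5 = 12.7 V.
Saturation requires V_DS ≥ V_GS − V_t = 0.541 V; 12.7 ≥ 0.541 ✓.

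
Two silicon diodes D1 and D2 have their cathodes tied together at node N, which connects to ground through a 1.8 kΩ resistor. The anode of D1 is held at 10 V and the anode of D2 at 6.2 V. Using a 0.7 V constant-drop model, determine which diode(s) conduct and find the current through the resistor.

Only D1 conducts; I_R ≈ 5.2 mA

Assume both conduct. Then node N would need to be at both 10−0.7 = 9.3 V and 6.2−0.7 = 5.5 V, which is impossible.
Assume only D1 conducts: V_N = 10 − 0.7 = 9.3 V, so I_R = 9.3/1.8 = 5.17 mA.
Check D2: its anode-to-cathode voltage is 6.2 − 9.3 = -3.1 V < 0.7 V, so it is off. The assumption is consistent.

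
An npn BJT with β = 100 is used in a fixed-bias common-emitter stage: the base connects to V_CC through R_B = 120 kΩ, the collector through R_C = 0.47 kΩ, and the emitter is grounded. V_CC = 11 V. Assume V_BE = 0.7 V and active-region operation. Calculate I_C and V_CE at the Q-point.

Base loop: V_CC = I_B·R_B + V_BE, so I_B = (11 − 0.7)/120 kΩ = 0.0858 mA.
In the active region I_C = β·I_B = 100 × 0.0858 = 8.58 mA.
Collector loop: V_CE = V_CC − I_C·R_C = 11 − 8.58×0.47 = 6.97 V.
Since V_CE = 6.97 V > V_CE(sat) ≈ 0.2 V, the transistor is in the active region as assumed.

I_C ≈ 8.6 mA, V_CE ≈ 7 V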